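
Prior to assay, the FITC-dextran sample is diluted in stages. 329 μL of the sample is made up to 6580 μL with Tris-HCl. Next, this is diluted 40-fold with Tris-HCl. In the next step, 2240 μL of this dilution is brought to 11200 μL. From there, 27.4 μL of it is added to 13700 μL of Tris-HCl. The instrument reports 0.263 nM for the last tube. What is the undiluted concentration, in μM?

527 μM

Overall dilution factor = 20 × 40 × 5 × 501 = 2.00 × 10⁶.
Original = 0.263 nM × 2.00 × 10⁶ = 5.27 × 10⁵ nM = 527 μM.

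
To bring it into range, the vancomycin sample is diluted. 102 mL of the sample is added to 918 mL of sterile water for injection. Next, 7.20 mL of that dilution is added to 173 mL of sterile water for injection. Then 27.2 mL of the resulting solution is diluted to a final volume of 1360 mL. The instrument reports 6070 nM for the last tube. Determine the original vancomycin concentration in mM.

Overall dilution factor = 10 × 25.03 × 50 = 1.25 × 10⁴.
Original = 6070 nM × 1.25 × 10⁴ = 7.60 × 10⁷ nM = 76.0 mM.

76.0 mM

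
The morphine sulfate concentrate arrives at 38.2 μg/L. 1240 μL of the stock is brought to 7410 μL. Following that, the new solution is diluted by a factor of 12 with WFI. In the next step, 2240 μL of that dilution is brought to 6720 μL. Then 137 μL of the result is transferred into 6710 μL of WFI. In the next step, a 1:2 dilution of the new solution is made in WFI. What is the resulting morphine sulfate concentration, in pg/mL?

Overall dilution factor = 5.976 × 12 × 3 × 49.98 × 2 = 2.15 × 10⁴.
38.2 μg/L / 2.15 × 10⁴ = 1.78 × 10⁻³ μg/L = 1.78 pg/mL.

1.78 pg/mL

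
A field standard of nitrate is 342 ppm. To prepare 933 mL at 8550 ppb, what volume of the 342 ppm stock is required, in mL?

23.3 mL

8550 ppb = 8.55 ppm.
V₁ = C₂V₂/C₁ = 8.55 × 933 / 342 = 23.3 mL.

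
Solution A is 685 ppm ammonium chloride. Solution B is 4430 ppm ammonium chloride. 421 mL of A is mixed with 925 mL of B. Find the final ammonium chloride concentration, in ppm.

C_mix = (C_A·V_A + C_B·V_B)/(V_A + V_B) = (685×421 + 4430×925) / 1346 = 3259 ppm.

3260 ppm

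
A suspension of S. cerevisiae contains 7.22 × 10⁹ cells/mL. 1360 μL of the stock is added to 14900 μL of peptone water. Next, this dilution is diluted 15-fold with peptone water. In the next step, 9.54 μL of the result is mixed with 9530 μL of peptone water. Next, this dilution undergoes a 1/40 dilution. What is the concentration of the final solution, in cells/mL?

Overall dilution factor = 11.96 × 15 × 1000.0 × 40 = 7.17 × 10⁶.
7.22 × 10⁹ cells/mL / 7.17 × 10⁶ = 1010 cells/mL.

1010 cells/mL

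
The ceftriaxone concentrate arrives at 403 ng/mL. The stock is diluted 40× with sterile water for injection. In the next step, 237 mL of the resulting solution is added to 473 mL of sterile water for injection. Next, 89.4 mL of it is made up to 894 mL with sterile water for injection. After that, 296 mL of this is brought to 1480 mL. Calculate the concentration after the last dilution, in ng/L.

67.3 ng/L

Overall dilution factor = 40 × 2.996 × 10 × 5 = 5992.
403 ng/mL / 5992 = 0.0673 ng/mL = 67.3 ng/L.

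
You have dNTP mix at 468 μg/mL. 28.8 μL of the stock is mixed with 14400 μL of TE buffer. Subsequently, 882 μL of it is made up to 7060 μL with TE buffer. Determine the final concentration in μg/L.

117 μg/L

Overall dilution factor = 501 × 8.005 = 4010.
468 μg/mL / 4010 = 0.117 μg/mL = 117 μg/L.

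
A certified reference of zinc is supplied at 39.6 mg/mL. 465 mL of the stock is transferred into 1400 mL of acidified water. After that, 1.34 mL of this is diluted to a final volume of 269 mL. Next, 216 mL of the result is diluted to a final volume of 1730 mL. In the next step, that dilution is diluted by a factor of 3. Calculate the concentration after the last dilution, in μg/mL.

2.05 μg/mL

Overall dilution factor = 4.011 × 200.7 × 8.009 × 3 = 1.93 × 10⁴.
39.6 mg/mL / 1.93 × 10⁴ = 2.05 × 10⁻³ mg/mL = 2.05 μg/mL.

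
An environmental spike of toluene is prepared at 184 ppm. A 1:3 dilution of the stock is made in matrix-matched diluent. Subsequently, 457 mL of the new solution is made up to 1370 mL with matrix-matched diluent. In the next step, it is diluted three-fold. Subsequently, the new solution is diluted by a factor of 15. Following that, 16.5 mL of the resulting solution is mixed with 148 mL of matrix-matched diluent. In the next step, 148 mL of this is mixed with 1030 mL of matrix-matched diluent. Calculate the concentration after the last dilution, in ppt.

Overall dilution factor = 3 × 2.998 × 3 × 15 × 9.970 × 7.959 = 3.21 × 10⁴.
184 ppm / 3.21 × 10⁴ = 5.73 × 10⁻³ ppm = 5730 ppt.

5730 ppt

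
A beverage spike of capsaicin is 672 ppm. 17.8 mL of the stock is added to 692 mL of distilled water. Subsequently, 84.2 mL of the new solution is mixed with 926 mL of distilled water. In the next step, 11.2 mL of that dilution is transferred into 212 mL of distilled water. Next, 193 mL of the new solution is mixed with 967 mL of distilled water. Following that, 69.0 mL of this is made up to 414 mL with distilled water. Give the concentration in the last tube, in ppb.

1.95 ppb

Overall dilution factor = 39.88 × 12.00 × 19.93 × 6.010 × 6 = 3.44 × 10⁵.
672 ppm / 3.44 × 10⁵ = 1.95 × 10⁻³ ppm = 1.95 ppb.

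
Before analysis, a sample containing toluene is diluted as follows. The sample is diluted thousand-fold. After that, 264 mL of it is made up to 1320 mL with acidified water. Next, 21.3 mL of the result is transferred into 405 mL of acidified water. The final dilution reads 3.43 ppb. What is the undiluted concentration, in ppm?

Overall dilution factor = 1000 × 5 × 20.01 = 1.00 × 10⁵.
Original = 3.43 ppb × 1.00 × 10⁵ = 3.43 × 10⁵ ppb = 343 ppm.

343 ppm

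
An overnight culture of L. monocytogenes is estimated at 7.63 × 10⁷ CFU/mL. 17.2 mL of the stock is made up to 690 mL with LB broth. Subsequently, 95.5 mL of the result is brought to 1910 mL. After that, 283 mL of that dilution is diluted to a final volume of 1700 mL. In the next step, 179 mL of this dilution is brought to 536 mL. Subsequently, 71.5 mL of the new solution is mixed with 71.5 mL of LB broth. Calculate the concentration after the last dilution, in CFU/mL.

Overall dilution factor = 40.12 × 20 × 6.007 × 2.994 × 2 = 2.89 × 10⁴.
7.63 × 10⁷ CFU/mL / 2.89 × 10⁴ = 2640 CFU/mL.

2640 CFU/mL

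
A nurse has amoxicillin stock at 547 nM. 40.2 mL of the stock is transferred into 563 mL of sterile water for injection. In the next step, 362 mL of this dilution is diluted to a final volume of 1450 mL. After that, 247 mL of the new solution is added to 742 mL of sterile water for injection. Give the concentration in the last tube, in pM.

Overall dilution factor = 15.00 × 4.006 × 4.004 = 241.
547 nM / 241 = 2.27 nM = 2270 pM.

2270 pM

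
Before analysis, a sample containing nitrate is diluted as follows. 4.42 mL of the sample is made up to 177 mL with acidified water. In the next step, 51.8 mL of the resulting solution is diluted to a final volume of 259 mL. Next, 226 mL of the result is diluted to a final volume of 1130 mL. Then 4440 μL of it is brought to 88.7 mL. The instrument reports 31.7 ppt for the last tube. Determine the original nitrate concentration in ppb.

634 ppb

Overall dilution factor = 40.05 × 5 × 5 × 19.98 = 2.00 × 10⁴.
Original = 31.7 ppt × 2.00 × 10⁴ = 6.34 × 10⁵ ppt = 634 ppb.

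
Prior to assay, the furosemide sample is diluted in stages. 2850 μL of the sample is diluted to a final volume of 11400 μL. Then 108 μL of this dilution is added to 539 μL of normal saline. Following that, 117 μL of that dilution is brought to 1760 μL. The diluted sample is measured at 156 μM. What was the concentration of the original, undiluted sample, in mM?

Overall dilution factor = 4 × 5.991 × 15.04 = 360.
Original = 156 μM × 360 = 5.62 × 10⁴ μM = 56.2 mM.

56.2 mM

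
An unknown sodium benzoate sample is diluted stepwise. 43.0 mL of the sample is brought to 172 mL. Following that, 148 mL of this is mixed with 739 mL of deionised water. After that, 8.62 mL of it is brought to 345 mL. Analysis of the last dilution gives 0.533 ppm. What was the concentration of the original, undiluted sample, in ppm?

Overall dilution factor = 4 × 5.993 × 40.02 = 959.
Original = 0.533 ppm × 959 = 511 ppm.

511 ppm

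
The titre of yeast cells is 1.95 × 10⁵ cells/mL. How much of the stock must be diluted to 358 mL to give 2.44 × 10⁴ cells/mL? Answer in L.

V₁ = C₂V₂/C₁ = 2.44 × 10⁴ × 358 / 1.95 × 10⁵ = 44.8 mL = 0.0448 L.

0.0448 L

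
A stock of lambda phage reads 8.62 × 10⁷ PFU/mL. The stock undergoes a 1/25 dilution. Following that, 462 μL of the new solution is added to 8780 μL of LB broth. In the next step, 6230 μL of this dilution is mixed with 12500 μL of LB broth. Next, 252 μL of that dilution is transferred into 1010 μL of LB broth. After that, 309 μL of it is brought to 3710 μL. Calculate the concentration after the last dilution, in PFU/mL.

953 PFU/mL

Overall dilution factor = 25 × 20.00 × 3.006 × 5.008 × 12.01 = 9.04 × 10⁴.
8.62 × 10⁷ PFU/mL / 9.04 × 10⁴ = 953 PFU/mL.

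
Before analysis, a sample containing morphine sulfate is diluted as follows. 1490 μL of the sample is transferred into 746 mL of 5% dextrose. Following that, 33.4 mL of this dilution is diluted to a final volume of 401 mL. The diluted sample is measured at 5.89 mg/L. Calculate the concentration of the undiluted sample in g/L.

35.5 g/L

Overall dilution factor = 501.7 × 12.01 = 6023.
Original = 5.89 mg/L × 6023 = 3.55 × 10⁴ mg/L = 35.5 g/L.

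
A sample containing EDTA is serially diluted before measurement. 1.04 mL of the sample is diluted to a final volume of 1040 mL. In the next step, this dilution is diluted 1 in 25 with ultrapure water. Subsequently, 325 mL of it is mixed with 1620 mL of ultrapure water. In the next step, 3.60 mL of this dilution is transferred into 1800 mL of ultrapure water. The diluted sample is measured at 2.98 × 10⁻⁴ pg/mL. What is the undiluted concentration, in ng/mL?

22.3 ng/mL

Overall dilution factor = 1000 × 25 × 5.985 × 501 = 7.50 × 10⁷.
Original = 2.98 × 10⁻⁴ pg/mL × 7.50 × 10⁷ = 2.23 × 10⁴ pg/mL = 22.3 ng/mL.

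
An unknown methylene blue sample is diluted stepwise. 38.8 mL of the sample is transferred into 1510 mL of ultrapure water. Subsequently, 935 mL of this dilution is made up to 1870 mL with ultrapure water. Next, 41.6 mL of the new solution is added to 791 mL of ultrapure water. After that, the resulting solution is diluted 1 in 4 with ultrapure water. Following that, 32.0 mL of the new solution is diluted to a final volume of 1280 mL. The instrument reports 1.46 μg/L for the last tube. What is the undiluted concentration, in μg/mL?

373 μg/mL

Overall dilution factor = 39.92 × 2 × 20.01 × 4 × 40 = 2.56 × 10⁵.
Original = 1.46 μg/L × 2.56 × 10⁵ = 3.73 × 10⁵ μg/L = 373 μg/mL.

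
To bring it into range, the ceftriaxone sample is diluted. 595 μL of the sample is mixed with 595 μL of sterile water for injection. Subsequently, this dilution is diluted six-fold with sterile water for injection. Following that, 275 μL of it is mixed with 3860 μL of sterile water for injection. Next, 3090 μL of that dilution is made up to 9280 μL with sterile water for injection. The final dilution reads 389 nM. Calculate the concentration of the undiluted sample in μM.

Overall dilution factor = 2 × 6 × 15.04 × 3.003 = 542.
Original = 389 nM × 542 = 2.11 × 10⁵ nM = 211 μM.

211 μM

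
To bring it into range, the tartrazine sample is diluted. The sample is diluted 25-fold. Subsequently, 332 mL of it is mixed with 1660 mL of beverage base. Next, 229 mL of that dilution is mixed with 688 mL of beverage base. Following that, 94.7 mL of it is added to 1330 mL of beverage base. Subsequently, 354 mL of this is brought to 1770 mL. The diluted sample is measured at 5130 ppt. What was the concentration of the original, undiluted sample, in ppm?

Overall dilution factor = 25 × 6 × 4.004 × 15.04 × 5 = 4.52 × 10⁴.
Original = 5130 ppt × 4.52 × 10⁴ = 2.32 × 10⁸ ppt = 232 ppm.

232 ppm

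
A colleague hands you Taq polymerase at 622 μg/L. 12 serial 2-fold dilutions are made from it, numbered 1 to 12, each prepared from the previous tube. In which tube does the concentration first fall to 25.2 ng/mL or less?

Tube n has concentration 622 μg/L / 2ⁿ.
Need 2ⁿ ≥ 622 μg/L / 25.2 ng/mL = 24.7, so n ≥ 4.63.
First such tube: n = 5.

tube 5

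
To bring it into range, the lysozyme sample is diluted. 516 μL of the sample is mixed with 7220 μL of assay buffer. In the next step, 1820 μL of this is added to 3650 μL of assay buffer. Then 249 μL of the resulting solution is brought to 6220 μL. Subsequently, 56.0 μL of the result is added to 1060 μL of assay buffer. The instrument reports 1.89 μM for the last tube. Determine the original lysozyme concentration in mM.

42.4 mM

Overall dilution factor = 14.99 × 3.005 × 24.98 × 19.93 = 2.24 × 10⁴.
Original = 1.89 μM × 2.24 × 10⁴ = 4.24 × 10⁴ μM = 42.4 mM.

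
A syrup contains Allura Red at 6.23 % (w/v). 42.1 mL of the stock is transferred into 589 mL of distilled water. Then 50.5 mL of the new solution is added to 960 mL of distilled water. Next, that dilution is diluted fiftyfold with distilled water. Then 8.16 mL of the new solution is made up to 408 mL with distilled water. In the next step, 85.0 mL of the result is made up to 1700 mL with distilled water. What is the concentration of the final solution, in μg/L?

4.15 μg/L

Overall dilution factor = 14.99 × 20.01 × 50 × 50 × 20 = 1.50 × 10⁷.
6.23 % (w/v) / 1.50 × 10⁷ = 4.15 × 10⁻⁷ % (w/v) = 4.15 μg/L.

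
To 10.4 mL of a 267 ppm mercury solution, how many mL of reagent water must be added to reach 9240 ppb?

290 mL

9240 ppb = 9.24 ppm.
V₂ = C₁V₁/C₂ = 267 × 10.4 / 9.24 = 301 mL.
Diluent to add = V₂ − V₁ = 301 − 10.4 = 290 mL.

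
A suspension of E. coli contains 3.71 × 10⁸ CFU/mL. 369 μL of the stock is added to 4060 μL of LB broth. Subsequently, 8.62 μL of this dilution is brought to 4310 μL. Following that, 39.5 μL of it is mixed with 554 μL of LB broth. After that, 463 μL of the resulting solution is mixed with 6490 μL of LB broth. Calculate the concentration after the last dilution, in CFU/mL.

Overall dilution factor = 12.00 × 500 × 15.03 × 15.02 = 1.35 × 10⁶.
3.71 × 10⁸ CFU/mL / 1.35 × 10⁶ = 274 CFU/mL.

274 CFU/mL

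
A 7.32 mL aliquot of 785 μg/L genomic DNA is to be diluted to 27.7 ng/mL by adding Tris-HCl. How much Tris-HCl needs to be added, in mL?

200 mL

27.7 ng/mL = 27.7 μg/L.
V₂ = C₁V₁/C₂ = 785 × 7.32 / 27.7 = 207 mL.
Diluent to add = V₂ − V₁ = 207 − 7.32 = 200 mL.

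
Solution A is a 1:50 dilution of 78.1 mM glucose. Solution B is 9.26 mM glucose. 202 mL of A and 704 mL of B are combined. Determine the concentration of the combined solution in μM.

C_A = 78.1 mM / 50 = 1.56 mM.
C_mix = (C_A·V_A + C_B·V_B)/(V_A + V_B) = (1.56×202 + 9.26×704) / 906.0 = 7.54 mM = 7540 μM.

7540 μM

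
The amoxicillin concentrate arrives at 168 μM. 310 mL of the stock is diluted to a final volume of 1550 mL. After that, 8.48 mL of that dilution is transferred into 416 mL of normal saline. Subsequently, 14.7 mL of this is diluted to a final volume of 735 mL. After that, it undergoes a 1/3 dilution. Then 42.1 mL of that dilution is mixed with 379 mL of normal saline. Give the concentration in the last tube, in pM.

Overall dilution factor = 5 × 50.06 × 50 × 3 × 10.00 = 3.76 × 10⁵.
168 μM / 3.76 × 10⁵ = 4.47 × 10⁻⁴ μM = 447 pM.

447 pM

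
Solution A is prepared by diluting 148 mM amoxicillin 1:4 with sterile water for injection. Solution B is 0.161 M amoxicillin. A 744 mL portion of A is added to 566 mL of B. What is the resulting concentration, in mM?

C_A = 148 mM / 4 = 37.0 mM.
C_B = 0.161 M = 161 mM.
C_mix = (C_A·V_A + C_B·V_B)/(V_A + V_B) = (37.0×744 + 161×566) / 1310 = 90.6 mM.

90.6 mM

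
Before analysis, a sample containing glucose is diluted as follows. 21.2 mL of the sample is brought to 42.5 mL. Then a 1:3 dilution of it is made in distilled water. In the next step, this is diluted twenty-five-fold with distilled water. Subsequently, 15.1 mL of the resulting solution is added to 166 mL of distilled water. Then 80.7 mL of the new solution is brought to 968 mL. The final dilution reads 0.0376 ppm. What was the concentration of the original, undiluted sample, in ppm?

Overall dilution factor = 2.005 × 3 × 25 × 11.99 × 12.00 = 2.16 × 10⁴.
Original = 0.0376 ppm × 2.16 × 10⁴ = 813 ppm.

813 ppm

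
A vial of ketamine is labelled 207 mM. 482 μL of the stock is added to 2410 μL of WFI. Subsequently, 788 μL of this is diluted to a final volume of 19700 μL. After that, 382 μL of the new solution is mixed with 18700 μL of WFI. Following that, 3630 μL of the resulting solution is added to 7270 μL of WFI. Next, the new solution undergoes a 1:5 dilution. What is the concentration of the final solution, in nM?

Overall dilution factor = 6 × 25 × 49.95 × 3.003 × 5 = 1.12 × 10⁵.
207 mM / 1.12 × 10⁵ = 1.84 × 10⁻³ mM = 1840 nM.

1840 nM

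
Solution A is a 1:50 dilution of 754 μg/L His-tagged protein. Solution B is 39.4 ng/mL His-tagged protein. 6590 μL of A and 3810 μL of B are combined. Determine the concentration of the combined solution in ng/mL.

C_A = 754 μg/L / 50 = 15.1 μg/L.
C_B = 39.4 ng/mL = 39.4 μg/L.
C_mix = (C_A·V_A + C_B·V_B)/(V_A + V_B) = (15.1×6590 + 39.4×3810) / 10400 = 24.0 μg/L = 24.0 ng/mL.

24.0 ng/mL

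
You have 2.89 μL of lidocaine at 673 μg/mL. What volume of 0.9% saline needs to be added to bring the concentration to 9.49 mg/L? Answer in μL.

202 μL

9.49 mg/L = 9.49 μg/mL.
V₂ = C₁V₁/C₂ = 673 × 2.89 / 9.49 = 205 μL.
Diluent to add = V₂ − V₁ = 205 − 2.89 = 202 μL.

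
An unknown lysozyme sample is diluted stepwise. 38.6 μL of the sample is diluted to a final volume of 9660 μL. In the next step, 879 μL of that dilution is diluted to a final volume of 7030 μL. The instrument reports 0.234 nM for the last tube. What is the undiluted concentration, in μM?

0.468 μM

Overall dilution factor = 250.3 × 7.998 = 2002.
Original = 0.234 nM × 2002 = 468 nM = 0.468 μM.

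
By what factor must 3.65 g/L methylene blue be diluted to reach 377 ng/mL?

9680

Factor = C₀/C_target = 3.65 g/L / 377 ng/mL = 9680.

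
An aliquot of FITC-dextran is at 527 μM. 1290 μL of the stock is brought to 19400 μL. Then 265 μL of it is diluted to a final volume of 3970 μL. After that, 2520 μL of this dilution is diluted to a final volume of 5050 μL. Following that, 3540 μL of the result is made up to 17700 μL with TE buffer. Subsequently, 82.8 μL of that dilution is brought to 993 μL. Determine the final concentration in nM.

19.5 nM

Overall dilution factor = 15.04 × 14.98 × 2.004 × 5 × 11.99 = 2.71 × 10⁴.
527 μM / 2.71 × 10⁴ = 0.0195 μM = 19.5 nM.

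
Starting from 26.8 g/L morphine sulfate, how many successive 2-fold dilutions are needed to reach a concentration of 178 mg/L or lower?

Need 2ⁿ ≥ 151, so n ≥ log(151)/log(2) = 7.23.
Minimum whole steps: n = 8.

8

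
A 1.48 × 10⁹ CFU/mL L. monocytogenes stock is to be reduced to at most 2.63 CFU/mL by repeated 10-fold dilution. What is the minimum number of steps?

Need 10ⁿ ≥ 5.63 × 10⁸, so n ≥ log(5.63 × 10⁸)/log(10) = 8.75.
Minimum whole steps: n = 9.

9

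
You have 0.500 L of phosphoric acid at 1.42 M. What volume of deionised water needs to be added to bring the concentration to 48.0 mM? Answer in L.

48.0 mM = 0.0480 M.
V₂ = C₁V₁/C₂ = 1.42 × 0.500 / 0.0480 = 14.8 L.
Diluent to add = V₂ − V₁ = 14.8 − 0.500 = 14.3 L.

14.3 L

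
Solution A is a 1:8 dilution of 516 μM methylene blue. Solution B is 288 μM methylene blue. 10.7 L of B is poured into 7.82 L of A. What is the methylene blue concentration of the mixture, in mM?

C_A = 516 μM / 8 = 64.5 μM.
C_mix = (C_A·V_A + C_B·V_B)/(V_A + V_B) = (64.5×7.82 + 288×10.7) / 18.52 = 194 μM = 0.194 mM.

0.194 mM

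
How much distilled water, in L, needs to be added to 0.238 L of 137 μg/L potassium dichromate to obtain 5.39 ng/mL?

5.39 ng/mL = 5.39 μg/L.
V₂ = C₁V₁/C₂ = 137 × 0.238 / 5.39 = 6.05 L.
Diluent to add = V₂ − V₁ = 6.05 − 0.238 = 5.81 L.

5.81 L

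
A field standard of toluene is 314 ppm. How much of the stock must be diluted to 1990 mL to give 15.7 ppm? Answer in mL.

V₁ = C₂V₂/C₁ = 15.7 × 1990 / 314 = 99.5 mL.

99.5 mL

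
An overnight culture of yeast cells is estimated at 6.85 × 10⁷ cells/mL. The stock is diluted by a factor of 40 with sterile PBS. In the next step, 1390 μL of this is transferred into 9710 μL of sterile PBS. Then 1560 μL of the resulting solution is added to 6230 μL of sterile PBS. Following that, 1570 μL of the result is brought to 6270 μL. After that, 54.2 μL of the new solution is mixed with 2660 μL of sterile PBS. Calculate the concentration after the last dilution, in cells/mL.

215 cells/mL

Overall dilution factor = 40 × 7.986 × 4.994 × 3.994 × 50.08 = 3.19 × 10⁵.
6.85 × 10⁷ cells/mL / 3.19 × 10⁵ = 215 cells/mL.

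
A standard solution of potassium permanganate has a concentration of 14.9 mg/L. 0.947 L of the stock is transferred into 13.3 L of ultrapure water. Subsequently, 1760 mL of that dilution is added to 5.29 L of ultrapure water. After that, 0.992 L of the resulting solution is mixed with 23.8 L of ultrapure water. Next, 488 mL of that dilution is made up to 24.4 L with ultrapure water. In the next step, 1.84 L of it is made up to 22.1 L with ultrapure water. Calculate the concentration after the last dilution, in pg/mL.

Overall dilution factor = 15.04 × 4.006 × 24.99 × 50 × 12.01 = 9.04 × 10⁵.
14.9 mg/L / 9.04 × 10⁵ = 1.65 × 10⁻⁵ mg/L = 16.5 pg/mL.

16.5 pg/mL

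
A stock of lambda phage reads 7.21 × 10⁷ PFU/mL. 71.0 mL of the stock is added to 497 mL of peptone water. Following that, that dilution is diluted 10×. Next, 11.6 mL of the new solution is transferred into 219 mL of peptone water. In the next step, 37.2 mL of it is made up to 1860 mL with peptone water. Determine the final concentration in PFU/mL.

Overall dilution factor = 8 × 10 × 19.88 × 50 = 7.95 × 10⁴.
7.21 × 10⁷ PFU/mL / 7.95 × 10⁴ = 907 PFU/mL.

907 PFU/mL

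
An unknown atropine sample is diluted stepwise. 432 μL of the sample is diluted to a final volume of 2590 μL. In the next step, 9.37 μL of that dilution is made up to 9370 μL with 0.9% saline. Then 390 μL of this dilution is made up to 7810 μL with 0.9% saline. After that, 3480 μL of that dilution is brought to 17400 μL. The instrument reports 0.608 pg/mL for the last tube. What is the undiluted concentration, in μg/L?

365 μg/L

Overall dilution factor = 5.995 × 1000 × 20.03 × 5 = 6.00 × 10⁵.
Original = 0.608 pg/mL × 6.00 × 10⁵ = 3.65 × 10⁵ pg/mL = 365 μg/L.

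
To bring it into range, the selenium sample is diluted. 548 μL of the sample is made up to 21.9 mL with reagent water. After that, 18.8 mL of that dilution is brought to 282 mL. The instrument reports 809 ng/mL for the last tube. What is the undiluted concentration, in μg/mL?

Overall dilution factor = 39.96 × 15 = 599.
Original = 809 ng/mL × 599 = 4.85 × 10⁵ ng/mL = 485 μg/mL.

485 μg/mL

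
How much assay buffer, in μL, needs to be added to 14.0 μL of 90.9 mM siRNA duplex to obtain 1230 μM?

1230 μM = 1.23 mM.
V₂ = C₁V₁/C₂ = 90.9 × 14.0 / 1.23 = 1035 μL.
Diluent to add = V₂ − V₁ = 1035 − 14.0 = 1020 μL.

1020 μL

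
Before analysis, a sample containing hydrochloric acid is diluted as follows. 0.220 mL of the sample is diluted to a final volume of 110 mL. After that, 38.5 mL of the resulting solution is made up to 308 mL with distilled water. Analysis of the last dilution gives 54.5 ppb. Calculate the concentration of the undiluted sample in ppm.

218 ppm

Overall dilution factor = 500 × 8 = 4000.
Original = 54.5 ppb × 4000 = 2.18 × 10⁵ ppb = 218 ppm.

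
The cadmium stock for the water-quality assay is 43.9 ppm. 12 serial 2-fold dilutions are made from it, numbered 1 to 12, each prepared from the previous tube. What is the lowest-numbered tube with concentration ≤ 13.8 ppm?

tube 2

Tube n has concentration 43.9 ppm / 2ⁿ.
Need 2ⁿ ≥ 43.9 ppm / 13.8 ppm = 3.18, so n ≥ 1.67.
First such tube: n = 2.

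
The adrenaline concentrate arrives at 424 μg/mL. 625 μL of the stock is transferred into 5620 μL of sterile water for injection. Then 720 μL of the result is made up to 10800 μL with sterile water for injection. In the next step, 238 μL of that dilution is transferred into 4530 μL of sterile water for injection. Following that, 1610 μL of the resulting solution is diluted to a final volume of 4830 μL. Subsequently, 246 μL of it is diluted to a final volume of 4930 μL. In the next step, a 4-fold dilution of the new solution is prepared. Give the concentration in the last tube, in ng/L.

Overall dilution factor = 9.992 × 15 × 20.03 × 3 × 20.04 × 4 = 7.22 × 10⁵.
424 μg/mL / 7.22 × 10⁵ = 5.87 × 10⁻⁴ μg/mL = 587 ng/L.

587 ng/L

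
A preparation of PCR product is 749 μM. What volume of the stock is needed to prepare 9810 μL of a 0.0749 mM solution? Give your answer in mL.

0.0749 mM = 74.9 μM.
V₁ = C₂V₂/C₁ = 74.9 × 9810 / 749 = 981 μL = 0.981 mL.

0.981 mL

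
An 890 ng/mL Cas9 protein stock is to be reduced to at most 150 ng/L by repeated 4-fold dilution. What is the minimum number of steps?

Need 4ⁿ ≥ 5933, so n ≥ log(5933)/log(4) = 6.27.
Minimum whole steps: n = 7.

7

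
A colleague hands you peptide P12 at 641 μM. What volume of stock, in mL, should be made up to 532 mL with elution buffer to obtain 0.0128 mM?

10.6 mL

0.0128 mM = 12.8 μM.
V₁ = C₂V₂/C₁ = 12.8 × 532 / 641 = 10.6 mL.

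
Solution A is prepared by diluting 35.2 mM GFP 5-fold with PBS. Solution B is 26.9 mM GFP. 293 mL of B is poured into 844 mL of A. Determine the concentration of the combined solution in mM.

C_A = 35.2 mM / 5 = 7.04 mM.
C_mix = (C_A·V_A + C_B·V_B)/(V_A + V_B) = (7.04×844 + 26.9×293) / 1137 = 12.2 mM.

12.2 mM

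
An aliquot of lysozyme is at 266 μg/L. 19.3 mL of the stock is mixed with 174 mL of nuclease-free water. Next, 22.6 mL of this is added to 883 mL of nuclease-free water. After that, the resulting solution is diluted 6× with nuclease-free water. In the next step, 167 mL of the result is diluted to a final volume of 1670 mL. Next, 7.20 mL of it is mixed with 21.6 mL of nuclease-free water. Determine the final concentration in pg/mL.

Overall dilution factor = 10.02 × 40.07 × 6 × 10 × 4 = 9.63 × 10⁴.
266 μg/L / 9.63 × 10⁴ = 2.76 × 10⁻³ μg/L = 2.76 pg/mL.

2.76 pg/mL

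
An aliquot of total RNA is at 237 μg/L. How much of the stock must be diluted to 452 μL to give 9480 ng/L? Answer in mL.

0.0181 mL

9480 ng/L = 9.48 μg/L.
V₁ = C₂V₂/C₁ = 9.48 × 452 / 237 = 18.1 μL = 0.0181 mL.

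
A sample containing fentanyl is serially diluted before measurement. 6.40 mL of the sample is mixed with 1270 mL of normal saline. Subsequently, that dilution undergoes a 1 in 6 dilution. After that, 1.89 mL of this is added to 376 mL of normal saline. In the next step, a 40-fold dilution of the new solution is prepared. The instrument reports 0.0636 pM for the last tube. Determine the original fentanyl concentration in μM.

0.609 μM

Overall dilution factor = 199.4 × 6 × 199.9 × 40 = 9.57 × 10⁶.
Original = 0.0636 pM × 9.57 × 10⁶ = 6.09 × 10⁵ pM = 0.609 μM.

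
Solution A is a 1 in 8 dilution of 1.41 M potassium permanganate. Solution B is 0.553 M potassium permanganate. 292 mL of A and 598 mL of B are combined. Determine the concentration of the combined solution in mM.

429 mM

C_A = 1.41 M / 8 = 0.176 M.
C_mix = (C_A·V_A + C_B·V_B)/(V_A + V_B) = (0.176×292 + 0.553×598) / 890.0 = 0.429 M = 429 mM.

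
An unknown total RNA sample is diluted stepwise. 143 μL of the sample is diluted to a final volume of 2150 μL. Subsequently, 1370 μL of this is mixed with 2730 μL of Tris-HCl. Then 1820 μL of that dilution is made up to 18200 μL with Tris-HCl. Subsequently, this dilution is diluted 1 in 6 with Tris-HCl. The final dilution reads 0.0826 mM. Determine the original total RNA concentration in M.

Overall dilution factor = 15.03 × 2.993 × 10 × 6 = 2700.
Original = 0.0826 mM × 2700 = 223 mM = 0.223 M.

0.223 M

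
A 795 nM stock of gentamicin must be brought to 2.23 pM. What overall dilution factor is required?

Factor = C₀/C_target = 795 nM / 2.23 pM = 3.57 × 10⁵.

3.57 × 10⁵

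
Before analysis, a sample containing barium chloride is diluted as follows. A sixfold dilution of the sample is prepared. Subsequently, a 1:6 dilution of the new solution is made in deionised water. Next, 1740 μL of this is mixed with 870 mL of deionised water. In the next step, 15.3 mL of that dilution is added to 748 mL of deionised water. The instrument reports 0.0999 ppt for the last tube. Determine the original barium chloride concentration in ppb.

89.9 ppb

Overall dilution factor = 6 × 6 × 501 × 49.89 = 9.00 × 10⁵.
Original = 0.0999 ppt × 9.00 × 10⁵ = 8.99 × 10⁴ ppt = 89.9 ppb.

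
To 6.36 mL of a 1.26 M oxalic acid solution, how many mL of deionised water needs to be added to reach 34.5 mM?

226 mL

34.5 mM = 0.0345 M.
V₂ = C₁V₁/C₂ = 1.26 × 6.36 / 0.0345 = 232 mL.
Diluent to add = V₂ − V₁ = 232 − 6.36 = 226 mL.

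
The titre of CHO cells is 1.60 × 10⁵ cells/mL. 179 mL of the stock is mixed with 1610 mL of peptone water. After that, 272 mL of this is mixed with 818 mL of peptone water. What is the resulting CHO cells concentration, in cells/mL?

3990 cells/mL

Overall dilution factor = 9.994 × 4.007 = 40.1.
1.60 × 10⁵ cells/mL / 40.1 = 3990 cells/mL.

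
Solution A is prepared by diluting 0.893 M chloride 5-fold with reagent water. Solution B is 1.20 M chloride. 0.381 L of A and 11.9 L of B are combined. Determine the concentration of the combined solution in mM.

1170 mM

C_A = 0.893 M / 5 = 0.179 M.
C_mix = (C_A·V_A + C_B·V_B)/(V_A + V_B) = (0.179×0.381 + 1.20×11.9) / 12.28 = 1.17 M = 1170 mM.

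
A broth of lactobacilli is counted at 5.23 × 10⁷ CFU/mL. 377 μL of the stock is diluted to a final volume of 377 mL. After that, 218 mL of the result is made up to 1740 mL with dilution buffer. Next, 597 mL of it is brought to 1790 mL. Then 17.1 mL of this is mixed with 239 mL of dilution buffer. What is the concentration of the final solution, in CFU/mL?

146 CFU/mL

Overall dilution factor = 1000 × 7.982 × 2.998 × 14.98 = 3.58 × 10⁵.
5.23 × 10⁷ CFU/mL / 3.58 × 10⁵ = 146 CFU/mL.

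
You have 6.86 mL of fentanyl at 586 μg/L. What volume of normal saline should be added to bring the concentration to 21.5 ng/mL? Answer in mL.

21.5 ng/mL = 21.5 μg/L.
V₂ = C₁V₁/C₂ = 586 × 6.86 / 21.5 = 187 mL.
Diluent to add = V₂ − V₁ = 187 − 6.86 = 180 mL.

180 mL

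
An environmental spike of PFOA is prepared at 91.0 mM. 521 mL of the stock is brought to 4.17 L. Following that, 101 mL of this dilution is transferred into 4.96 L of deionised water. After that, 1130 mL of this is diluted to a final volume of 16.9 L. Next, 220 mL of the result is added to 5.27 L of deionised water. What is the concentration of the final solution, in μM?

Overall dilution factor = 8.004 × 50.11 × 14.96 × 24.95 = 1.50 × 10⁵.
91.0 mM / 1.50 × 10⁵ = 6.08 × 10⁻⁴ mM = 0.608 μM.

0.608 μM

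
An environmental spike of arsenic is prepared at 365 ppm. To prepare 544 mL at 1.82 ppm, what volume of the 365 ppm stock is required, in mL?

2.71 mL

V₁ = C₂V₂/C₁ = 1.82 × 544 / 365 = 2.71 mL.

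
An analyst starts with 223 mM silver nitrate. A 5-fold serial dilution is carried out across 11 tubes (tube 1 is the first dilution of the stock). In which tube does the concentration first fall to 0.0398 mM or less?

tube 6

Tube n has concentration 223 mM / 5ⁿ.
Need 5ⁿ ≥ 223 mM / 0.0398 mM = 5603, so n ≥ 5.36.
First such tube: n = 6.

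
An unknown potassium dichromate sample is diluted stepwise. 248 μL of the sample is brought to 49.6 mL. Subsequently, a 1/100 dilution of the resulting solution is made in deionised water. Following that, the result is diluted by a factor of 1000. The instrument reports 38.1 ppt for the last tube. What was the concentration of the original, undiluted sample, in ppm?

762 ppm

Overall dilution factor = 200 × 100 × 1000 = 2.00 × 10⁷.
Original = 38.1 ppt × 2.00 × 10⁷ = 7.62 × 10⁸ ppt = 762 ppm.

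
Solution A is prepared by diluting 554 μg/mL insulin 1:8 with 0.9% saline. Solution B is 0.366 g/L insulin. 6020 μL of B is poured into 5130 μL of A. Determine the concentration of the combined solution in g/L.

0.229 g/L

C_A = 554 μg/mL / 8 = 69.2 μg/mL.
C_B = 0.366 g/L = 366 μg/mL.
C_mix = (C_A·V_A + C_B·V_B)/(V_A + V_B) = (69.2×5130 + 366×6020) / 11150 = 229 μg/mL = 0.229 g/L.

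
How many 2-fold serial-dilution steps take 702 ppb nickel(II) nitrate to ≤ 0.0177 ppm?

6

Need 2ⁿ ≥ 39.7, so n ≥ log(39.7)/log(2) = 5.31.
Minimum whole steps: n = 6.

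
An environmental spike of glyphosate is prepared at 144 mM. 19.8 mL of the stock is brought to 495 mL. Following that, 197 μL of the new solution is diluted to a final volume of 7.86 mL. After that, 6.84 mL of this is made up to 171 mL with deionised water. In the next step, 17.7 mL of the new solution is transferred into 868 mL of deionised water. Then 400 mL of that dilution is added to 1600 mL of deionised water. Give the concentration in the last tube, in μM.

0.0231 μM

Overall dilution factor = 25 × 39.90 × 25 × 50.04 × 5 = 6.24 × 10⁶.
144 mM / 6.24 × 10⁶ = 2.31 × 10⁻⁵ mM = 0.0231 μM.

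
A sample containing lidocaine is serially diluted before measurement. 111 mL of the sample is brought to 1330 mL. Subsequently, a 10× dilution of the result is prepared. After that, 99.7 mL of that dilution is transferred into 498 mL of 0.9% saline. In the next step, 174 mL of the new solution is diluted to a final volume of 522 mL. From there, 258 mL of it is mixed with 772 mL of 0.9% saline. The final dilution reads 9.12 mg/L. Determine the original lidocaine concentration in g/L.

78.5 g/L

Overall dilution factor = 11.98 × 10 × 5.995 × 3 × 3.992 = 8603.
Original = 9.12 mg/L × 8603 = 7.85 × 10⁴ mg/L = 78.5 g/L.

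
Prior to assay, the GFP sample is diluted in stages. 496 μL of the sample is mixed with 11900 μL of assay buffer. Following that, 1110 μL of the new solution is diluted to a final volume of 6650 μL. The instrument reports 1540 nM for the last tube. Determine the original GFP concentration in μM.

Overall dilution factor = 24.99 × 5.991 = 150.
Original = 1540 nM × 150 = 2.31 × 10⁵ nM = 231 μM.

231 μM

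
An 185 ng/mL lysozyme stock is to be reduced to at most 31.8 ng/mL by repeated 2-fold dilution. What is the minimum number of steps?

Need 2ⁿ ≥ 5.82, so n ≥ log(5.82)/log(2) = 2.54.
Minimum whole steps: n = 3.

3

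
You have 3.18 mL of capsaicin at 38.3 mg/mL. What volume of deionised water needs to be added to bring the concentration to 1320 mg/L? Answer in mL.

89.1 mL

1320 mg/L = 1.32 mg/mL.
V₂ = C₁V₁/C₂ = 38.3 × 3.18 / 1.32 = 92.3 mL.
Diluent to add = V₂ − V₁ = 92.3 − 3.18 = 89.1 mL.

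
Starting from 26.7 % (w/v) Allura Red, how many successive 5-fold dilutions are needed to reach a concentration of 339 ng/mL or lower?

9

Need 5ⁿ ≥ 7.88 × 10⁵, so n ≥ log(7.88 × 10⁵)/log(5) = 8.44.
Minimum whole steps: n = 9.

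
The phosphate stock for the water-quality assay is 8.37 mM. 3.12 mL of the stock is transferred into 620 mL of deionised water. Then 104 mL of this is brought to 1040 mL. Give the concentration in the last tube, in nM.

Overall dilution factor = 199.7 × 10 = 1997.
8.37 mM / 1997 = 4.19 × 10⁻³ mM = 4190 nM.

4190 nM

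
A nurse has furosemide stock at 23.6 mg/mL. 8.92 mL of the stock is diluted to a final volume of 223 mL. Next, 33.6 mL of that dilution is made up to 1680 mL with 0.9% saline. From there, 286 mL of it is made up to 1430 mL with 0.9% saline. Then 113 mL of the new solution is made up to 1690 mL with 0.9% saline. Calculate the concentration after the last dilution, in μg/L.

252 μg/L

Overall dilution factor = 25 × 50 × 5 × 14.96 = 9.35 × 10⁴.
23.6 mg/mL / 9.35 × 10⁴ = 2.52 × 10⁻⁴ mg/mL = 252 μg/L.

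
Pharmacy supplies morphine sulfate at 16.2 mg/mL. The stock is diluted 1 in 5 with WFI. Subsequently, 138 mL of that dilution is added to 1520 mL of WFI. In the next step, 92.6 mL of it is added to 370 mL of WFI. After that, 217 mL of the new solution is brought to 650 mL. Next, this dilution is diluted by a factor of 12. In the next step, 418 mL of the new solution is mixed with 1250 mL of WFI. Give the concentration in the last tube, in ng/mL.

376 ng/mL

Overall dilution factor = 5 × 12.01 × 4.996 × 2.995 × 12 × 3.990 = 4.30 × 10⁴.
16.2 mg/mL / 4.30 × 10⁴ = 3.76 × 10⁻⁴ mg/mL = 376 ng/mL.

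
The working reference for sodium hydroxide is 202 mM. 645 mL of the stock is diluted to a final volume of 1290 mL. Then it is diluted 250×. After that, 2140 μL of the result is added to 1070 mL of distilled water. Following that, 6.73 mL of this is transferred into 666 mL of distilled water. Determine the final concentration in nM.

8.07 nM

Overall dilution factor = 2 × 250 × 501 × 99.96 = 2.50 × 10⁷.
202 mM / 2.50 × 10⁷ = 8.07 × 10⁻⁶ mM = 8.07 nM.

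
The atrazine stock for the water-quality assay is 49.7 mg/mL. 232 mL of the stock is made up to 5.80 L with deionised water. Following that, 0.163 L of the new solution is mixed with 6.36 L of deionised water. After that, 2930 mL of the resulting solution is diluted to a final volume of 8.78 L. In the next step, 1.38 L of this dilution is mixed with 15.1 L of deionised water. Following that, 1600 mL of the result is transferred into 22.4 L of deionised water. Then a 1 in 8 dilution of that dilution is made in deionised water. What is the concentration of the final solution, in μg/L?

11.6 μg/L

Overall dilution factor = 25 × 40.02 × 2.997 × 11.94 × 15 × 8 = 4.30 × 10⁶.
49.7 mg/mL / 4.30 × 10⁶ = 1.16 × 10⁻⁵ mg/mL = 11.6 μg/L.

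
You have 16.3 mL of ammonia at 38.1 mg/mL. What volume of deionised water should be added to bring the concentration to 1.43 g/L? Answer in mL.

1.43 g/L = 1.43 mg/mL.
V₂ = C₁V₁/C₂ = 38.1 × 16.3 / 1.43 = 434 mL.
Diluent to add = V₂ − V₁ = 434 − 16.3 = 418 mL.

418 mL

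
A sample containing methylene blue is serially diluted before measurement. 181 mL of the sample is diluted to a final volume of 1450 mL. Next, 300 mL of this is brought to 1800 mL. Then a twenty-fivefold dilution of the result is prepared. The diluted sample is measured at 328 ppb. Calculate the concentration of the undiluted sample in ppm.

394 ppm

Overall dilution factor = 8.011 × 6 × 25 = 1202.
Original = 328 ppb × 1202 = 3.94 × 10⁵ ppb = 394 ppm.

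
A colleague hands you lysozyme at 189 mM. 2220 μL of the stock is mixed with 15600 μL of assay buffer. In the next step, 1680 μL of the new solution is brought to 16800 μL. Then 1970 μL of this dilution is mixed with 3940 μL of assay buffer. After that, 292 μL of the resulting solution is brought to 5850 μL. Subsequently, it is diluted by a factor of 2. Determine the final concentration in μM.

Overall dilution factor = 8.027 × 10 × 3 × 20.03 × 2 = 9649.
189 mM / 9649 = 0.0196 mM = 19.6 μM.

19.6 μM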